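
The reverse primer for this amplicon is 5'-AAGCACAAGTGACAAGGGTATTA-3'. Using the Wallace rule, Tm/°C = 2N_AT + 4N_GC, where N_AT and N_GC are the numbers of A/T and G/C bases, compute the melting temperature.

64°C

A=10, T=4, C=3, G=6
A+T = 14, G+C = 9
Tm = 4·9 + 2·14 = 36 + 28 = 64°C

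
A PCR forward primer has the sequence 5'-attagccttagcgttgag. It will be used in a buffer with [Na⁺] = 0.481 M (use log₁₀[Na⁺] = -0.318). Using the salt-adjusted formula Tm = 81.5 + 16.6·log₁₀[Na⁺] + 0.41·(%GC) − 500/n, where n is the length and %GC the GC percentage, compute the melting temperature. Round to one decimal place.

66.7°C

Length n = 18. C=3, G=5, T=6, A=4
G+C = 8, so %GC = 8/18 × 100 = 44.444%
Salt term: 16.6 × (-0.318) = -5.279
GC term: 0.41 × 44.444 = 18.222; length term: −500/18 = −27.778
Tm = 81.5 + (-5.279) + 18.222 − 27.778 = 66.665 → 66.7°C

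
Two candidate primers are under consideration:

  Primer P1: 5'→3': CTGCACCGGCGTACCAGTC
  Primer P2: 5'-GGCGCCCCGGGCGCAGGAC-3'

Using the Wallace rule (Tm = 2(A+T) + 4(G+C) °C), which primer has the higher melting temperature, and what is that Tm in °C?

Primer P1: A+T=6, G+C=13 → Tm = 2(6)+4(13) = 64°C
Primer P2: A+T=2, G+C=17 → Tm = 2(2)+4(17) = 72°C
64°C vs 72°C → primer P2 is higher.

Primer P2, 72°C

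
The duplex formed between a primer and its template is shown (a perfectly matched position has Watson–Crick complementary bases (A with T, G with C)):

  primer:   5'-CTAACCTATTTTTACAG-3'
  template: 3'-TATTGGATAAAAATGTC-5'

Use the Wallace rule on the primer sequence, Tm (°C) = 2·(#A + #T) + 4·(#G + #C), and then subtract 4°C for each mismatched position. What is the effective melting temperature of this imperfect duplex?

Primer base counts: A=5, T=7, G=1, C=4 → A+T=12, G+C=5
Perfect-match Tm = 2(12) + 4(5) = 24 + 20 = 44°C
Mismatches (positions where the bases are not complementary): 1 (at position 1)
Effective Tm = 44 − 1×4 = 44 − 4 = 40°C

40°C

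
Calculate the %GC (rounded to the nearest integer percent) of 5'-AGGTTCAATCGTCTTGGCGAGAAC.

50%

Scanning the sequence gives A=6, T=6, G=7, C=5.
G+C = 7 + 5 = 12 out of 24 bases
%GC = 12/24 × 100 = 50% ≈ 50%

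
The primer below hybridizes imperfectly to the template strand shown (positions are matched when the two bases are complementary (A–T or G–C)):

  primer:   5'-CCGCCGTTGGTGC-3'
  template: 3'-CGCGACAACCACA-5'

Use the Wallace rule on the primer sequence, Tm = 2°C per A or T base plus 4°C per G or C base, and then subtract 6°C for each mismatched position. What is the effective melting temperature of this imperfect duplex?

28°C

Primer base counts: A=0, T=3, G=5, C=5 → A+T=3, G+C=10
Perfect-match Tm = 2(3) + 4(10) = 6 + 40 = 46°C
Mismatches (positions where the bases are not complementary): 3 (at positions 1, 5, 13)
Effective Tm = 46 − 3×6 = 46 − 18 = 28°C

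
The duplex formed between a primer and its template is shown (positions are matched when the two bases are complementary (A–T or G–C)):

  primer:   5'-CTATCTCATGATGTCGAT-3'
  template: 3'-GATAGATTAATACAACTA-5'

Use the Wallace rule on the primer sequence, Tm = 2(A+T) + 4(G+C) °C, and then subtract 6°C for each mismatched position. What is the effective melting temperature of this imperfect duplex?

Primer base counts: A=4, T=7, G=3, C=4 → A+T=11, G+C=7
Perfect-match Tm = 2(11) + 4(7) = 22 + 28 = 50°C
Mismatches (positions where the bases are not complementary): 3 (at positions 7, 10, 15)
Effective Tm = 50 − 3×6 = 50 − 18 = 32°C

32°C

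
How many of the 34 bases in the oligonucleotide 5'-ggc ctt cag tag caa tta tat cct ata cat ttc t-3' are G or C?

12

Base counts: A=9, G=4, T=13, C=8
Total G or C: 4 + 8 = 12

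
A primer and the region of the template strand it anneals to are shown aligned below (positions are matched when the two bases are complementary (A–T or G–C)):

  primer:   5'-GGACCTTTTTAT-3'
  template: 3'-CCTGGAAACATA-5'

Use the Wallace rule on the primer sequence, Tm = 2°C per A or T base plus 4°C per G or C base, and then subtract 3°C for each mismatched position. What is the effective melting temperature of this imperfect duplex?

29°C

Primer base counts: A=2, T=6, G=2, C=2 → A+T=8, G+C=4
Perfect-match Tm = 2(8) + 4(4) = 16 + 16 = 32°C
Mismatches (positions where the bases are not complementary): 1 (at position 9)
Effective Tm = 32 − 1×3 = 32 − 3 = 29°C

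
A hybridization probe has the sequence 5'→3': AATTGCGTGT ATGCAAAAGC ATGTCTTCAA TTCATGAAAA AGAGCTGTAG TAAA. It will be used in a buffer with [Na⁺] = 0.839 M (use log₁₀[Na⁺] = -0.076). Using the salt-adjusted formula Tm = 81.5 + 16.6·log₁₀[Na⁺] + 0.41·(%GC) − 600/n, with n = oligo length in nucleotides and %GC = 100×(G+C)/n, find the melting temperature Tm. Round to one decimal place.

Length n = 54. Counting bases: G=11, C=7, T=15, A=21
G+C = 18, so %GC = 18/54 × 100 = 33.333%
Salt term: 16.6 × (-0.076) = -1.262
GC term: 0.41 × 33.333 = 13.667; length term: −600/54 = −11.111
Tm = 81.5 + (-1.262) + 13.667 − 11.111 = 82.794 → 82.8°C

82.8°C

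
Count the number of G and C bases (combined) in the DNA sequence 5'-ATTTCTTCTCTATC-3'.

Counting bases: G=0, A=2, T=8, C=4
G+C = 0 + 4 = 4

4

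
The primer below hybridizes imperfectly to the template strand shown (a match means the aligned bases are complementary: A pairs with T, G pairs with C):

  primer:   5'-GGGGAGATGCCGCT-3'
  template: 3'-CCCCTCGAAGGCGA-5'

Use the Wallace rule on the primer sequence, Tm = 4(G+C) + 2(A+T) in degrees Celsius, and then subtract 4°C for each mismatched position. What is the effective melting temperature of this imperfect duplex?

Primer base counts: A=2, T=2, G=7, C=3 → A+T=4, G+C=10
Perfect-match Tm = 2(4) + 4(10) = 8 + 40 = 48°C
Mismatches (positions where the bases are not complementary): 2 (at positions 7, 9)
Effective Tm = 48 − 2×4 = 48 − 8 = 40°C

40°C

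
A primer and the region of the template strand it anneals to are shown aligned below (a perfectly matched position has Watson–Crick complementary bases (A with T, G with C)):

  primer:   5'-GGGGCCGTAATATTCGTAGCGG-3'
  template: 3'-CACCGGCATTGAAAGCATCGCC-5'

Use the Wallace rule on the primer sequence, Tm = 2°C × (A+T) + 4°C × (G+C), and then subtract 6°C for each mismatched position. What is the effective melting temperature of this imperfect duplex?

Primer base counts: A=4, T=5, G=9, C=4 → A+T=9, G+C=13
Perfect-match Tm = 2(9) + 4(13) = 18 + 52 = 70°C
Mismatches (positions where the bases are not complementary): 3 (at positions 2, 11, 12)
Effective Tm = 70 − 3×6 = 70 − 18 = 52°C

52°C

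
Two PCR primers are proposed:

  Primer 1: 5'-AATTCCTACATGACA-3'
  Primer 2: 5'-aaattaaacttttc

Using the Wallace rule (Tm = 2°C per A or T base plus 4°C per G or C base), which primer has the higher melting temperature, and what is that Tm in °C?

Primer 1: A+T=10, G+C=5 → Tm = 2(10)+4(5) = 40°C
Primer 2: A+T=12, G+C=2 → Tm = 2(12)+4(2) = 32°C
40°C vs 32°C → primer 1 is higher.

Primer 1, 40°C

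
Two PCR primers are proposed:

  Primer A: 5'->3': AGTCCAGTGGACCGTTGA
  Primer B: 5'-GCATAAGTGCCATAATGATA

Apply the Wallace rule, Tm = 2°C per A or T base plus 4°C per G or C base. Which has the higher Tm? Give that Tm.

Primer A: A+T=8, G+C=10 → Tm = 2(8)+4(10) = 56°C
Primer B: A+T=13, G+C=7 → Tm = 2(13)+4(7) = 54°C
56°C vs 54°C → primer A is higher.

Primer A, 56°C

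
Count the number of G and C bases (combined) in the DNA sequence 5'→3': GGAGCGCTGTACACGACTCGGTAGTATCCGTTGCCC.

Scanning the sequence gives C=11, A=6, T=8, G=11.
Total G or C: 11 + 11 = 22

22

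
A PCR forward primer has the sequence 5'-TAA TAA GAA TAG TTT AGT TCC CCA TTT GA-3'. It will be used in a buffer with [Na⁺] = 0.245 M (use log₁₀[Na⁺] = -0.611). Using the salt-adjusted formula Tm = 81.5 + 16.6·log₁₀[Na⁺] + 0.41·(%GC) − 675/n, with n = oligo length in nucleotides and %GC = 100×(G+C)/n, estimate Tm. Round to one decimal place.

59.4°C

Length n = 29. Base counts: G=4, C=4, A=10, T=11
G+C = 8, so %GC = 8/29 × 100 = 27.586%
Salt term: 16.6 × (-0.611) = -10.143
GC term: 0.41 × 27.586 = 11.31; length term: −675/29 = −23.276
Tm = 81.5 + (-10.143) + 11.31 − 23.276 = 59.391 → 59.4°C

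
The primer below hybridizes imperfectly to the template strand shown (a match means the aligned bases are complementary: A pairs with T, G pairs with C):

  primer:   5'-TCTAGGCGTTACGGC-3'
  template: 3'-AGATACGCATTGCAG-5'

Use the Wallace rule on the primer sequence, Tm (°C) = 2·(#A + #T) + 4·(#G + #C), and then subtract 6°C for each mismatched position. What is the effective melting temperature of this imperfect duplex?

30°C

Primer base counts: A=2, T=4, G=5, C=4 → A+T=6, G+C=9
Perfect-match Tm = 2(6) + 4(9) = 12 + 36 = 48°C
Mismatches (positions where the bases are not complementary): 3 (at positions 5, 10, 14)
Effective Tm = 48 − 3×6 = 48 − 18 = 30°C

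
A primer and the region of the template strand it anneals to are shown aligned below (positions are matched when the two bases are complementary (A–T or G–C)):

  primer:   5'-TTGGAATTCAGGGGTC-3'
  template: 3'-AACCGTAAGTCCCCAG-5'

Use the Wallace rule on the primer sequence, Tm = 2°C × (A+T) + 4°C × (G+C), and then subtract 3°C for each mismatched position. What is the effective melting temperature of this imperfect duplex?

45°C

Primer base counts: A=3, T=5, G=6, C=2 → A+T=8, G+C=8
Perfect-match Tm = 2(8) + 4(8) = 16 + 32 = 48°C
Mismatches (positions where the bases are not complementary): 1 (at position 5)
Effective Tm = 48 − 1×3 = 48 − 3 = 45°C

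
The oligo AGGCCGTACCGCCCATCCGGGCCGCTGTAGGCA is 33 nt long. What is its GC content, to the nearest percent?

G=11, A=5, T=4, C=13
G+C = 11 + 13 = 24 out of 33 bases
%GC = 24/33 × 100 = 72.73% ≈ 73%

73%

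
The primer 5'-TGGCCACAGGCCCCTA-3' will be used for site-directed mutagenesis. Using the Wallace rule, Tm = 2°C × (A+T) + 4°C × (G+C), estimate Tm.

54°C

A=3, T=2, G=4, C=7
So N_AT = 5 and N_GC = 11.
Tm = 2(5) + 4(11) = 10 + 44 = 54°C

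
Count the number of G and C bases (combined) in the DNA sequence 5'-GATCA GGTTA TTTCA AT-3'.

5

Base counts: C=2, G=3, A=5, T=7
G+C = 3 + 2 = 5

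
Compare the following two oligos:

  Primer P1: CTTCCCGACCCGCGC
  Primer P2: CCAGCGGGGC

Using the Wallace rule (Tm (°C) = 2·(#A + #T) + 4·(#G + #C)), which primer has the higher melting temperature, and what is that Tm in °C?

Primer P1, 54°C

Primer P1: A+T=3, G+C=12 → Tm = 2(3)+4(12) = 54°C
Primer P2: A+T=1, G+C=9 → Tm = 2(1)+4(9) = 38°C
54°C vs 38°C → primer P1 is higher.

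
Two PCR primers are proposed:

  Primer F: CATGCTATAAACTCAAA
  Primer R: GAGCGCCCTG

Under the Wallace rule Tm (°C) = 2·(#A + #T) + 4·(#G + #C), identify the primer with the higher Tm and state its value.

Primer F: A+T=12, G+C=5 → Tm = 2(12)+4(5) = 44°C
Primer R: A+T=2, G+C=8 → Tm = 2(2)+4(8) = 36°C
44°C vs 36°C → primer F is higher.

Primer F, 44°C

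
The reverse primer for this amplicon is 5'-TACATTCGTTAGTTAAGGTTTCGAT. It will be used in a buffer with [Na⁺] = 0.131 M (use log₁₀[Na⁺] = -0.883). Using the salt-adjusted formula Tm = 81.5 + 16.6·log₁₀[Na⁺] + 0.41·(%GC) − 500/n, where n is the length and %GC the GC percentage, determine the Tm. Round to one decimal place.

60.0°C

Length n = 25. Counting bases: C=3, T=11, G=5, A=6
G+C = 8, so %GC = 8/25 × 100 = 32%
Salt term: 16.6 × (-0.883) = -14.658
GC term: 0.41 × 32 = 13.12; length term: −500/25 = −20
Tm = 81.5 + (-14.658) + 13.12 − 20 = 59.962 → 60.0°C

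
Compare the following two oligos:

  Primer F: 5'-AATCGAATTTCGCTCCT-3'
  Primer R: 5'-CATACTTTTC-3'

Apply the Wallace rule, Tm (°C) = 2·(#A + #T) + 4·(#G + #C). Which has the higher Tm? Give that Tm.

Primer F: A+T=10, G+C=7 → Tm = 2(10)+4(7) = 48°C
Primer R: A+T=7, G+C=3 → Tm = 2(7)+4(3) = 26°C
48°C vs 26°C → primer F is higher.

Primer F, 48°C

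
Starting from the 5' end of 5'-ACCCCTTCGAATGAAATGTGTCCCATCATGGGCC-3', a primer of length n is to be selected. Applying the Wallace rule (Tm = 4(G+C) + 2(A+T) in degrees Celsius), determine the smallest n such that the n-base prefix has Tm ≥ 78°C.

First 26 bases: ACCCCTTCGAATGAAATGTGTCCCAT → Tm = 76°C (< 78°C)
First 27 bases: ACCCCTTCGAATGAAATGTGTCCCATC → Tm = 80°C (≥ 78°C)
Each additional base adds 2°C (A/T) or 4°C (G/C), so Tm is non-decreasing in n; n = 27 is the first length to reach 78°C.

n = 27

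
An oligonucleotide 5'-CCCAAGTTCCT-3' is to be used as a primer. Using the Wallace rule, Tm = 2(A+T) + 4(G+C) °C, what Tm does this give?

34°C

Scanning the sequence gives G=1, T=3, A=2, C=5.
AT pairs contribute 5, GC pairs contribute 6.
Tm = 4·6 + 2·5 = 24 + 10 = 34°C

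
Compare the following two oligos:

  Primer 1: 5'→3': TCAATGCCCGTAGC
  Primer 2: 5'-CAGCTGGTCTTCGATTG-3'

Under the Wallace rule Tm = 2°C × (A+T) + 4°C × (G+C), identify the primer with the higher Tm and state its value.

Primer 1: A+T=6, G+C=8 → Tm = 2(6)+4(8) = 44°C
Primer 2: A+T=8, G+C=9 → Tm = 2(8)+4(9) = 52°C
44°C vs 52°C → primer 2 is higher.

Primer 2, 52°C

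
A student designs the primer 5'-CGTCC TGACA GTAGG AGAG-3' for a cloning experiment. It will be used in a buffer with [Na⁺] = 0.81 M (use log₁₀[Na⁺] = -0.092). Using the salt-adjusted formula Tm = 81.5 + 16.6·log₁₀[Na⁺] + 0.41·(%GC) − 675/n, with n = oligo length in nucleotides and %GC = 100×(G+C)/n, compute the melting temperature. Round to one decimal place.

68.2°C

Length n = 19. Scanning the sequence gives A=5, C=4, T=3, G=7.
G+C = 11, so %GC = 11/19 × 100 = 57.895%
Salt term: 16.6 × (-0.092) = -1.527
GC term: 0.41 × 57.895 = 23.737; length term: −675/19 = −35.526
Tm = 81.5 + (-1.527) + 23.737 − 35.526 = 68.184 → 68.2°C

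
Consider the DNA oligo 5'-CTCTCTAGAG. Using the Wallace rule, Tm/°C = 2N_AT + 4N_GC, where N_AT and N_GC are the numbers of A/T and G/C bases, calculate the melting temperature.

30°C

Base counts: G=2, A=2, T=3, C=3
A+T = 5, G+C = 5
Tm = 4·5 + 2·5 = 20 + 10 = 30°C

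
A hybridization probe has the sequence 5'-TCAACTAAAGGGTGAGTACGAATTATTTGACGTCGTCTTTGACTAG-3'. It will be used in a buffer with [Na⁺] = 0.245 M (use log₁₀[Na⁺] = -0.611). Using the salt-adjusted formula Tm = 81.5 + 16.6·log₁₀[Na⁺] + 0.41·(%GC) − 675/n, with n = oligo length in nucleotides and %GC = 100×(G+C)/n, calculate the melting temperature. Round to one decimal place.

72.7°C

Length n = 46. A=13, G=11, T=15, C=7
G+C = 18, so %GC = 18/46 × 100 = 39.13%
Salt term: 16.6 × (-0.611) = -10.143
GC term: 0.41 × 39.13 = 16.043; length term: −675/46 = −14.674
Tm = 81.5 + (-10.143) + 16.043 − 14.674 = 72.726 → 72.7°C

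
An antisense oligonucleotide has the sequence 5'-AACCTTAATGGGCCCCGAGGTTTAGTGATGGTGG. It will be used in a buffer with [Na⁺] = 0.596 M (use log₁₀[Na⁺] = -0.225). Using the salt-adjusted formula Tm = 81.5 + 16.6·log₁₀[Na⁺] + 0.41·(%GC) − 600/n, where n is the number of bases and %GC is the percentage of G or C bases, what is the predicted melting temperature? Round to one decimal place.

Length n = 34. Scanning the sequence gives A=7, G=12, T=9, C=6.
G+C = 18, so %GC = 18/34 × 100 = 52.941%
Salt term: 16.6 × (-0.225) = -3.735
GC term: 0.41 × 52.941 = 21.706; length term: −600/34 = −17.647
Tm = 81.5 + (-3.735) + 21.706 − 17.647 = 81.824 → 81.8°C

81.8°C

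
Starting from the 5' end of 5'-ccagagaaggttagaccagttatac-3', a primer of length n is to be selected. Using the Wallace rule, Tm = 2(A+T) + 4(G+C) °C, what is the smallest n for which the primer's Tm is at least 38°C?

First 12 bases: CCAGAGAAGGTT → Tm = 36°C (< 38°C)
First 13 bases: CCAGAGAAGGTTA → Tm = 38°C (≥ 38°C)
Since every base adds ≥2°C, Tm only increases with n, so the threshold is first crossed at n = 13.

n = 13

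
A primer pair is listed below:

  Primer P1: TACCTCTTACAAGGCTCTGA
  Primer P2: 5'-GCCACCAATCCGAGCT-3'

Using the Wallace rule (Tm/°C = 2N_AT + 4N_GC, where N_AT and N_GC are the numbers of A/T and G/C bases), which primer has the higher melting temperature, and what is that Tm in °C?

Primer P1, 58°C

Primer P1: A+T=11, G+C=9 → Tm = 2(11)+4(9) = 58°C
Primer P2: A+T=6, G+C=10 → Tm = 2(6)+4(10) = 52°C
58°C vs 52°C → primer P1 is higher.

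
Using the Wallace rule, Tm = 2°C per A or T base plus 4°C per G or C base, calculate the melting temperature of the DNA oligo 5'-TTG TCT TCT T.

T=7, G=1, C=2, A=0
So N_AT = 7 and N_GC = 3.
Tm = 2×7 + 4×3 = 26°C

26°C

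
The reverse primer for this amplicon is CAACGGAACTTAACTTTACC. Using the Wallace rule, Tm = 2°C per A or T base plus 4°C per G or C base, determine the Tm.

56°C

Counting bases: C=6, T=5, G=2, A=7
AT pairs contribute 12, GC pairs contribute 8.
Tm = 2(12) + 4(8) = 24 + 32 = 56°C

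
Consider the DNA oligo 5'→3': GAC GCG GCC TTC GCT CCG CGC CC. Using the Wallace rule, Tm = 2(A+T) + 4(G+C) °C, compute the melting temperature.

84°C

T=3, A=1, G=7, C=12
A+T = 4, G+C = 19
Tm = 2×4 + 4×19 = 84°C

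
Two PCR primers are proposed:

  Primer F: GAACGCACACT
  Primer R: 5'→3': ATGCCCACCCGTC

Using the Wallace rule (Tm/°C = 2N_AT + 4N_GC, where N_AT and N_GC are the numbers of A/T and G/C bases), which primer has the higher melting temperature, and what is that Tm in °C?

Primer R, 44°C

Primer F: A+T=5, G+C=6 → Tm = 2(5)+4(6) = 34°C
Primer R: A+T=4, G+C=9 → Tm = 2(4)+4(9) = 44°C
34°C vs 44°C → primer R is higher.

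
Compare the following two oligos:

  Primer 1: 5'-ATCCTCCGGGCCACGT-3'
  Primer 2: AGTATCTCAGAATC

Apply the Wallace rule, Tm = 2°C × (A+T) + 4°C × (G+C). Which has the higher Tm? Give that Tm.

Primer 1: A+T=5, G+C=11 → Tm = 2(5)+4(11) = 54°C
Primer 2: A+T=9, G+C=5 → Tm = 2(9)+4(5) = 38°C
54°C vs 38°C → primer 1 is higher.

Primer 1, 54°C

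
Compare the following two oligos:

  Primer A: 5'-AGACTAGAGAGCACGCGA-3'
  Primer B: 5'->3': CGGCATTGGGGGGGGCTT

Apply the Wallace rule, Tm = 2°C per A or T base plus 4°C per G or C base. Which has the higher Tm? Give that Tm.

Primer A: A+T=8, G+C=10 → Tm = 2(8)+4(10) = 56°C
Primer B: A+T=5, G+C=13 → Tm = 2(5)+4(13) = 62°C
56°C vs 62°C → primer B is higher.

Primer B, 62°C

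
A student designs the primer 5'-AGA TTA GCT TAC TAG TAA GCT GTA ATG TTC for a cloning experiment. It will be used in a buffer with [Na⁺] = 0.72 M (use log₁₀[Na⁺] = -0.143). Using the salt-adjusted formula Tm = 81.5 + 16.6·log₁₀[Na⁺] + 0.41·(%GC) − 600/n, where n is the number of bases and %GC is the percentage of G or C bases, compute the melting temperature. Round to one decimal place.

72.8°C

Length n = 30. Counting bases: A=9, G=6, C=4, T=11
G+C = 10, so %GC = 10/30 × 100 = 33.333%
Salt term: 16.6 × (-0.143) = -2.374
GC term: 0.41 × 33.333 = 13.667; length term: −600/30 = −20
Tm = 81.5 + (-2.374) + 13.667 − 20 = 72.793 → 72.8°C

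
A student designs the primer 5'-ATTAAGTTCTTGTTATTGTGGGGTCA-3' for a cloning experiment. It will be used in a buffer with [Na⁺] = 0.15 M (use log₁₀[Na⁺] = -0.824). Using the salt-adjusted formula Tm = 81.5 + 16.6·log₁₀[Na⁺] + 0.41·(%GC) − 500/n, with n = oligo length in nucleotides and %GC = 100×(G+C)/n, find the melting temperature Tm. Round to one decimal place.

Length n = 26. Counting bases: T=12, A=5, C=2, G=7
G+C = 9, so %GC = 9/26 × 100 = 34.615%
Salt term: 16.6 × (-0.824) = -13.678
GC term: 0.41 × 34.615 = 14.192; length term: −500/26 = −19.231
Tm = 81.5 + (-13.678) + 14.192 − 19.231 = 62.783 → 62.8°C

62.8°C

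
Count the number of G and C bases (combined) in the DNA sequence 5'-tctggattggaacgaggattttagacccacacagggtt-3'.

18

Base counts: G=11, C=7, A=10, T=10
G+C = 11 + 7 = 18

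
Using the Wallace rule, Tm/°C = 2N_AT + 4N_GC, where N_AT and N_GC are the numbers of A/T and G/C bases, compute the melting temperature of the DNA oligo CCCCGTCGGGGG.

46°C

Base counts: A=0, C=5, G=6, T=1
A+T = 1, G+C = 11
Tm = 2(1) + 4(11) = 2 + 44 = 46°C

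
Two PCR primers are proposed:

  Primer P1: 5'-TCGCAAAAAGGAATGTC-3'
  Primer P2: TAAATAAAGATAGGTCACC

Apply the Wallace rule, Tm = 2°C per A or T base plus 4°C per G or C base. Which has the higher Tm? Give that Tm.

Primer P1: A+T=10, G+C=7 → Tm = 2(10)+4(7) = 48°C
Primer P2: A+T=13, G+C=6 → Tm = 2(13)+4(6) = 50°C
48°C vs 50°C → primer P2 is higher.

Primer P2, 50°C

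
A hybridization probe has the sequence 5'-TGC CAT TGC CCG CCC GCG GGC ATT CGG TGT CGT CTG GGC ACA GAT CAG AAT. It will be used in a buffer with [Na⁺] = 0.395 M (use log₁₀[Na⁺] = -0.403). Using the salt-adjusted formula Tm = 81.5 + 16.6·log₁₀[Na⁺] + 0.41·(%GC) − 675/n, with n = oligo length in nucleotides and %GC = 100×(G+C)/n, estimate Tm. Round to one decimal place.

87.3°C

Length n = 51. A=8, G=16, T=11, C=16
G+C = 32, so %GC = 32/51 × 100 = 62.745%
Salt term: 16.6 × (-0.403) = -6.69
GC term: 0.41 × 62.745 = 25.725; length term: −675/51 = −13.235
Tm = 81.5 + (-6.69) + 25.725 − 13.235 = 87.3 → 87.3°C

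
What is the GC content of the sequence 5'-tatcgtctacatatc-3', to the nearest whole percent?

Counting bases: T=6, G=1, C=4, A=4
G+C = 1 + 4 = 5 out of 15 bases
%GC = 5/15 × 100 = 33.33% ≈ 33%

33%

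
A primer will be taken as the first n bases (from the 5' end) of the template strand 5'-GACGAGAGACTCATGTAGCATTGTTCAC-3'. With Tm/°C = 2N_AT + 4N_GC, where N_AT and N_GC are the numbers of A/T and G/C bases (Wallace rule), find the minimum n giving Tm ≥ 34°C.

n = 11

First 10 bases: GACGAGAGAC → Tm = 32°C (< 34°C)
First 11 bases: GACGAGAGACT → Tm = 34°C (≥ 34°C)
Since every base adds ≥2°C, Tm only increases with n, so the threshold is first crossed at n = 11.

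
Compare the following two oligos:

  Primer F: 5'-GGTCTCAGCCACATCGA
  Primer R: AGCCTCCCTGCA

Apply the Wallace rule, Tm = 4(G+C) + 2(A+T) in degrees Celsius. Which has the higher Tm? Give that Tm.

Primer F, 54°C

Primer F: A+T=7, G+C=10 → Tm = 2(7)+4(10) = 54°C
Primer R: A+T=4, G+C=8 → Tm = 2(4)+4(8) = 40°C
54°C vs 40°C → primer F is higher.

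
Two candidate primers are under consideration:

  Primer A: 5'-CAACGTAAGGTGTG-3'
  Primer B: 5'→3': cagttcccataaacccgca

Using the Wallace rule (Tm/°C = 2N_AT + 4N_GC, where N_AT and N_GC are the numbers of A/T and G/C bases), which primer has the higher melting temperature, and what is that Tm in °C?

Primer B, 58°C

Primer A: A+T=7, G+C=7 → Tm = 2(7)+4(7) = 42°C
Primer B: A+T=9, G+C=10 → Tm = 2(9)+4(10) = 58°C
42°C vs 58°C → primer B is higher.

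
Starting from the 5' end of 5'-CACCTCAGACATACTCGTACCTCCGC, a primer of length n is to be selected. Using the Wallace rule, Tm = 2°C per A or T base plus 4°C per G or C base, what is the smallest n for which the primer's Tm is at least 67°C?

First 22 bases: CACCTCAGACATACTCGTACCT → Tm = 66°C (< 67°C)
First 23 bases: CACCTCAGACATACTCGTACCTC → Tm = 70°C (≥ 67°C)
Each additional base adds 2°C (A/T) or 4°C (G/C), so Tm is non-decreasing in n; n = 23 is the first length to reach 67°C.

n = 23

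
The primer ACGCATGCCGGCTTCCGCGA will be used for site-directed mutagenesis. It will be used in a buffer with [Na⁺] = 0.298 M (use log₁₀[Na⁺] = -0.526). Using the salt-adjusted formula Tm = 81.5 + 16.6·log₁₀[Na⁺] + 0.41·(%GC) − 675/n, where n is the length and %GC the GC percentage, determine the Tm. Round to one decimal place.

67.7°C

Length n = 20. Base counts: A=3, G=6, T=3, C=8
G+C = 14, so %GC = 14/20 × 100 = 70%
Salt term: 16.6 × (-0.526) = -8.732
GC term: 0.41 × 70 = 28.7; length term: −675/20 = −33.75
Tm = 81.5 + (-8.732) + 28.7 − 33.75 = 67.718 → 67.7°C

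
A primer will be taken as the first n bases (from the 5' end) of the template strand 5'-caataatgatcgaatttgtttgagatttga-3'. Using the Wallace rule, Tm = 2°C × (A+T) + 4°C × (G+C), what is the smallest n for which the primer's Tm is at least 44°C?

First 17 bases: CAATAATGATCGAATTT → Tm = 42°C (< 44°C)
First 18 bases: CAATAATGATCGAATTTG → Tm = 46°C (≥ 44°C)
Since every base adds ≥2°C, Tm only increases with n, so the threshold is first crossed at n = 18.

n = 18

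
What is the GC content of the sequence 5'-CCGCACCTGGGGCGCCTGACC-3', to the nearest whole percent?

Base counts: T=2, C=10, A=2, G=7
G+C = 7 + 10 = 17 out of 21 bases
%GC = 17/21 × 100 = 80.95% ≈ 81%

81%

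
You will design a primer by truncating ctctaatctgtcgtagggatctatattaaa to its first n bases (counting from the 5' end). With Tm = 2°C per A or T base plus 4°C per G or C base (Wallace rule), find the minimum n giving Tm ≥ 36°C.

First 12 bases: CTCTAATCTGTC → Tm = 34°C (< 36°C)
First 13 bases: CTCTAATCTGTCG → Tm = 38°C (≥ 36°C)
Since every base adds ≥2°C, Tm only increases with n, so the threshold is first crossed at n = 13.

n = 13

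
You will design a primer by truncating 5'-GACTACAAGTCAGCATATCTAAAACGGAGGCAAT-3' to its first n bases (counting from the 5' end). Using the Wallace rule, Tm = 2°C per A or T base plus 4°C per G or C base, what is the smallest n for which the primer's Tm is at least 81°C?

First 28 bases: GACTACAAGTCAGCATATCTAAAACGGA → Tm = 78°C (< 81°C)
First 29 bases: GACTACAAGTCAGCATATCTAAAACGGAG → Tm = 82°C (≥ 81°C)
Each additional base adds 2°C (A/T) or 4°C (G/C), so Tm is non-decreasing in n; n = 29 is the first length to reach 81°C.

n = 29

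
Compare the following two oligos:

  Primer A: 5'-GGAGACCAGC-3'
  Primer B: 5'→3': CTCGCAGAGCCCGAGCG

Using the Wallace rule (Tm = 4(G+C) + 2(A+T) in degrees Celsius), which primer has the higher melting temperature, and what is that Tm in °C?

Primer A: A+T=3, G+C=7 → Tm = 2(3)+4(7) = 34°C
Primer B: A+T=4, G+C=13 → Tm = 2(4)+4(13) = 60°C
34°C vs 60°C → primer B is higher.

Primer B, 60°C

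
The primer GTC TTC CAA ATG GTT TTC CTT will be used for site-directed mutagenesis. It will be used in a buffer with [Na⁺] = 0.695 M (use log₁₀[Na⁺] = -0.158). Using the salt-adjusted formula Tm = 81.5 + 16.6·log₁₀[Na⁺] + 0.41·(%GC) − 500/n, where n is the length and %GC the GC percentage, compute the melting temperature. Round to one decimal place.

70.7°C

Length n = 21. Counting bases: T=10, A=3, C=5, G=3
G+C = 8, so %GC = 8/21 × 100 = 38.095%
Salt term: 16.6 × (-0.158) = -2.623
GC term: 0.41 × 38.095 = 15.619; length term: −500/21 = −23.81
Tm = 81.5 + (-2.623) + 15.619 − 23.81 = 70.686 → 70.7°C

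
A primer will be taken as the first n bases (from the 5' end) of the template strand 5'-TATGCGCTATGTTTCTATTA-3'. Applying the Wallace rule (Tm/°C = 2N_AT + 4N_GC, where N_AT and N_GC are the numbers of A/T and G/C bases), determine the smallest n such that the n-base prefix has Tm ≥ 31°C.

First 10 bases: TATGCGCTAT → Tm = 28°C (< 31°C)
First 11 bases: TATGCGCTATG → Tm = 32°C (≥ 31°C)
Each additional base adds 2°C (A/T) or 4°C (G/C), so Tm is non-decreasing in n; n = 11 is the first length to reach 31°C.

n = 11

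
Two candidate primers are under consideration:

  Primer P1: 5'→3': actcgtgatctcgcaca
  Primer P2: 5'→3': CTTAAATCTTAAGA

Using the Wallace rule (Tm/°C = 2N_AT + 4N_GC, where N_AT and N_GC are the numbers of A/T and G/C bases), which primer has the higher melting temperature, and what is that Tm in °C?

Primer P1: A+T=8, G+C=9 → Tm = 2(8)+4(9) = 52°C
Primer P2: A+T=11, G+C=3 → Tm = 2(11)+4(3) = 34°C
52°C vs 34°C → primer P1 is higher.

Primer P1, 52°C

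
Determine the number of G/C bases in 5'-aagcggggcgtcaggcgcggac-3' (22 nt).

Scanning the sequence gives C=6, A=4, T=1, G=11.
G+C = 11 + 6 = 17

17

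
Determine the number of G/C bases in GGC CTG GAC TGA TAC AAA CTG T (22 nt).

Counting bases: G=6, A=6, T=5, C=5
G+C = 6 + 5 = 11

11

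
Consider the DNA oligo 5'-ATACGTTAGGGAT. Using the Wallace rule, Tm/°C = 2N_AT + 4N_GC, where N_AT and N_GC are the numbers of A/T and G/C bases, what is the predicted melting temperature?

36°C

Base counts: A=4, T=4, C=1, G=4
So N_AT = 8 and N_GC = 5.
Tm = 4·5 + 2·8 = 20 + 16 = 36°C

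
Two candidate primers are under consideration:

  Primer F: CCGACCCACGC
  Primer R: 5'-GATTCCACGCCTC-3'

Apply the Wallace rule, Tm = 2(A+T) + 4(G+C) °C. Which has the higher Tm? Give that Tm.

Primer R, 42°C

Primer F: A+T=2, G+C=9 → Tm = 2(2)+4(9) = 40°C
Primer R: A+T=5, G+C=8 → Tm = 2(5)+4(8) = 42°C
40°C vs 42°C → primer R is higher.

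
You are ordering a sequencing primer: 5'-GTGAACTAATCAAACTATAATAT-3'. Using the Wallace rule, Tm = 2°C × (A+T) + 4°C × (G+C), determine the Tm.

56°C

Scanning the sequence gives A=11, T=7, C=3, G=2.
AT pairs contribute 18, GC pairs contribute 5.
Tm = 2(18) + 4(5) = 36 + 20 = 56°C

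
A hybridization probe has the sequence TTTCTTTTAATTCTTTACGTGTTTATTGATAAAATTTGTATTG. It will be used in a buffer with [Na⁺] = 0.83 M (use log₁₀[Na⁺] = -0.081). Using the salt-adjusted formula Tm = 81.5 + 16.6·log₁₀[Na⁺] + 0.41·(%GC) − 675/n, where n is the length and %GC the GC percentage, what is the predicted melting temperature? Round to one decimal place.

Length n = 43. Counting bases: T=25, A=10, C=3, G=5
G+C = 8, so %GC = 8/43 × 100 = 18.605%
Salt term: 16.6 × (-0.081) = -1.345
GC term: 0.41 × 18.605 = 7.628; length term: −675/43 = −15.698
Tm = 81.5 + (-1.345) + 7.628 − 15.698 = 72.085 → 72.1°C

72.1°C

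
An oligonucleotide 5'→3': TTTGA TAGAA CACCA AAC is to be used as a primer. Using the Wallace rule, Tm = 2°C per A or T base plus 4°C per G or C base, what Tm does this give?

48°C

Counting bases: A=8, C=4, G=2, T=4
So N_AT = 12 and N_GC = 6.
Tm = 4·6 + 2·12 = 24 + 24 = 48°C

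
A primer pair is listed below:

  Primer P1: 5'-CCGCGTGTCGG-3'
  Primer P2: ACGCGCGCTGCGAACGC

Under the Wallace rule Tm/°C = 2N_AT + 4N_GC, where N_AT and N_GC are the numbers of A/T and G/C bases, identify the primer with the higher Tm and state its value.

Primer P2, 60°C

Primer P1: A+T=2, G+C=9 → Tm = 2(2)+4(9) = 40°C
Primer P2: A+T=4, G+C=13 → Tm = 2(4)+4(13) = 60°C
40°C vs 60°C → primer P2 is higher.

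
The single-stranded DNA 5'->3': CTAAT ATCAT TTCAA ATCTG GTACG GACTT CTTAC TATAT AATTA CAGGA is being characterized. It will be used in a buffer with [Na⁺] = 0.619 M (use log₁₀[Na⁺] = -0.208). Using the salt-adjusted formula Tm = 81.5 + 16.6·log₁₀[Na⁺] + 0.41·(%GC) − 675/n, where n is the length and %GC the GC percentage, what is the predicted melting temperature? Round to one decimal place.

76.8°C

Length n = 50. T=18, G=6, A=17, C=9
G+C = 15, so %GC = 15/50 × 100 = 30%
Salt term: 16.6 × (-0.208) = -3.453
GC term: 0.41 × 30 = 12.3; length term: −675/50 = −13.5
Tm = 81.5 + (-3.453) + 12.3 − 13.5 = 76.847 → 76.8°C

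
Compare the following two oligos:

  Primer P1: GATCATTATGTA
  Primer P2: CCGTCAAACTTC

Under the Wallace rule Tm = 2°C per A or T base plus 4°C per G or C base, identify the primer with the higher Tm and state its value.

Primer P2, 36°C

Primer P1: A+T=9, G+C=3 → Tm = 2(9)+4(3) = 30°C
Primer P2: A+T=6, G+C=6 → Tm = 2(6)+4(6) = 36°C
30°C vs 36°C → primer P2 is higher.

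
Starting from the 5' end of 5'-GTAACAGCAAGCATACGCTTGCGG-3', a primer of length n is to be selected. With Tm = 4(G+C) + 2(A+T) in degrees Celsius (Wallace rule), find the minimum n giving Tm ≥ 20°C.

n = 7

First 6 bases: GTAACA → Tm = 16°C (< 20°C)
First 7 bases: GTAACAG → Tm = 20°C (≥ 20°C)
Each additional base adds 2°C (A/T) or 4°C (G/C), so Tm is non-decreasing in n; n = 7 is the first length to reach 20°C.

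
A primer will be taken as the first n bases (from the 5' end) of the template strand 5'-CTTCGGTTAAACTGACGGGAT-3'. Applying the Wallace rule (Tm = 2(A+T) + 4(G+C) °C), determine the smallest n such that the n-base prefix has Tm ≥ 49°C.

n = 17

First 16 bases: CTTCGGTTAAACTGAC → Tm = 46°C (< 49°C)
First 17 bases: CTTCGGTTAAACTGACG → Tm = 50°C (≥ 49°C)
Since every base adds ≥2°C, Tm only increases with n, so the threshold is first crossed at n = 17.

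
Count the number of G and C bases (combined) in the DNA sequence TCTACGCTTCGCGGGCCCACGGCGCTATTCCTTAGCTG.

24

Counting bases: G=10, C=14, T=10, A=4
G+C = 10 + 14 = 24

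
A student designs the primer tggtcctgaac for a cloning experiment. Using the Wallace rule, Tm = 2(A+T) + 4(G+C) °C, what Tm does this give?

34°C

C=3, T=3, G=3, A=2
A+T = 5, G+C = 6
Tm = 2×5 + 4×6 = 34°C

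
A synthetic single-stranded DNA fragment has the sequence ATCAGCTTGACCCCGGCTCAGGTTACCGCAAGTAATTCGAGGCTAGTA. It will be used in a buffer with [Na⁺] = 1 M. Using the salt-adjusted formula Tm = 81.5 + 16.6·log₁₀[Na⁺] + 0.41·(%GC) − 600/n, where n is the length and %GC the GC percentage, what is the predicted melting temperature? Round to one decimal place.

Length n = 48. Counting bases: G=12, T=11, A=12, C=13
G+C = 25, so %GC = 25/48 × 100 = 52.083%
Salt term: 16.6 × (0) = 0
GC term: 0.41 × 52.083 = 21.354; length term: −600/48 = −12.5
Tm = 81.5 + (0) + 21.354 − 12.5 = 90.354 → 90.4°C

90.4°C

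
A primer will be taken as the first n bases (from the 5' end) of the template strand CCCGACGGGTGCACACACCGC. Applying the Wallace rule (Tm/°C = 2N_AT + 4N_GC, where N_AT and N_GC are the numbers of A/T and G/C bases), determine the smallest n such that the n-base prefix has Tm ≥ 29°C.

n = 8

First 7 bases: CCCGACG → Tm = 26°C (< 29°C)
First 8 bases: CCCGACGG → Tm = 30°C (≥ 29°C)
Each additional base adds 2°C (A/T) or 4°C (G/C), so Tm is non-decreasing in n; n = 8 is the first length to reach 29°C.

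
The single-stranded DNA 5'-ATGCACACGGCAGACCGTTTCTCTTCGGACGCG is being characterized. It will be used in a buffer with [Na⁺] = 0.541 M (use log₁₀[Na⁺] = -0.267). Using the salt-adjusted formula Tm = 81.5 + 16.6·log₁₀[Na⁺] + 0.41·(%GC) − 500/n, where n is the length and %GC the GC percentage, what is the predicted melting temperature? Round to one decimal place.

86.8°C

Length n = 33. Base counts: A=6, C=11, G=9, T=7
G+C = 20, so %GC = 20/33 × 100 = 60.606%
Salt term: 16.6 × (-0.267) = -4.432
GC term: 0.41 × 60.606 = 24.848; length term: −500/33 = −15.152
Tm = 81.5 + (-4.432) + 24.848 − 15.152 = 86.764 → 86.8°C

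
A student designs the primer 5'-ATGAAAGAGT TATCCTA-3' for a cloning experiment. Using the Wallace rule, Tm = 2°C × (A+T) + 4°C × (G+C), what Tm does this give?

44°C

Base counts: G=3, T=5, A=7, C=2
AT pairs contribute 12, GC pairs contribute 5.
Tm = 4·5 + 2·12 = 20 + 24 = 44°C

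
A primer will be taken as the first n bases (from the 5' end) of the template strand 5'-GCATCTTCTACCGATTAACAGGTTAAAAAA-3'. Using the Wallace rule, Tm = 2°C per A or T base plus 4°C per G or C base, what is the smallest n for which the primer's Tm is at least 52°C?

n = 19

First 18 bases: GCATCTTCTACCGATTAA → Tm = 50°C (< 52°C)
First 19 bases: GCATCTTCTACCGATTAAC → Tm = 54°C (≥ 52°C)
Since every base adds ≥2°C, Tm only increases with n, so the threshold is first crossed at n = 19.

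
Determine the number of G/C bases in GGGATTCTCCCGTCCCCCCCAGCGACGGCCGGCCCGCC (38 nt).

31

C=20, G=11, A=3, T=4
G+C = 11 + 20 = 31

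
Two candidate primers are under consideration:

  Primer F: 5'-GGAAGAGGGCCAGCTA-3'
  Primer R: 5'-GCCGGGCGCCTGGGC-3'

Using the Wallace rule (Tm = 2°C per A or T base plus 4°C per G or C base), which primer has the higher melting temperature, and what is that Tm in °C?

Primer R, 58°C

Primer F: A+T=6, G+C=10 → Tm = 2(6)+4(10) = 52°C
Primer R: A+T=1, G+C=14 → Tm = 2(1)+4(14) = 58°C
52°C vs 58°C → primer R is higher.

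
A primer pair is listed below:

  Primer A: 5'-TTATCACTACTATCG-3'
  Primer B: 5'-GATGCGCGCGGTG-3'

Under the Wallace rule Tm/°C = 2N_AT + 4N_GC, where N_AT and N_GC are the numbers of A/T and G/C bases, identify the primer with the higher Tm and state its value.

Primer A: A+T=10, G+C=5 → Tm = 2(10)+4(5) = 40°C
Primer B: A+T=3, G+C=10 → Tm = 2(3)+4(10) = 46°C
40°C vs 46°C → primer B is higher.

Primer B, 46°C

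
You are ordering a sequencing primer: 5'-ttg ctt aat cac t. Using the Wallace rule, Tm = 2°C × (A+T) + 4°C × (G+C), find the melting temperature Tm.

Counting bases: A=3, T=6, G=1, C=3
A+T = 9, G+C = 4
Tm = 4·4 + 2·9 = 16 + 18 = 34°C

34°C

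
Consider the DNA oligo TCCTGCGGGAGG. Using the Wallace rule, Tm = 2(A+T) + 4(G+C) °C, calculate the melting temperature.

42°C

A=1, G=6, C=3, T=2
AT pairs contribute 3, GC pairs contribute 9.
Tm = 2×3 + 4×9 = 42°C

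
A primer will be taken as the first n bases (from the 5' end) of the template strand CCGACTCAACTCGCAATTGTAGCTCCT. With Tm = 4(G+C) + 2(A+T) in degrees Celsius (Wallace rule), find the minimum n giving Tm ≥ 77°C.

n = 26

First 25 bases: CCGACTCAACTCGCAATTGTAGCTC → Tm = 76°C (< 77°C)
First 26 bases: CCGACTCAACTCGCAATTGTAGCTCC → Tm = 80°C (≥ 77°C)
Since every base adds ≥2°C, Tm only increases with n, so the threshold is first crossed at n = 26.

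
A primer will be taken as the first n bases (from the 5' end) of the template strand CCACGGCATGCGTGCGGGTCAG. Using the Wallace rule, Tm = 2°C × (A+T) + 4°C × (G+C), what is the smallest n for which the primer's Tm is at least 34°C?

n = 10

First 9 bases: CCACGGCAT → Tm = 30°C (< 34°C)
First 10 bases: CCACGGCATG → Tm = 34°C (≥ 34°C)
Since every base adds ≥2°C, Tm only increases with n, so the threshold is first crossed at n = 10.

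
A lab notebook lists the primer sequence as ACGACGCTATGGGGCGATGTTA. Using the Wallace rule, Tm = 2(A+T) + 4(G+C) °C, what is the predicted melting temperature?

Base counts: A=5, G=8, T=5, C=4
A+T = 10, G+C = 12
Tm = 2(10) + 4(12) = 20 + 48 = 68°C

68°C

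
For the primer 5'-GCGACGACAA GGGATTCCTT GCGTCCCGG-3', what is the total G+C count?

19

G=10, A=5, T=5, C=9
G+C = 10 + 9 = 19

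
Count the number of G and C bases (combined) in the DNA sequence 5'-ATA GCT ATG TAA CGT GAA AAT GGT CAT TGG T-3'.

11

Base counts: A=10, G=8, C=3, T=10
G+C = 8 + 3 = 11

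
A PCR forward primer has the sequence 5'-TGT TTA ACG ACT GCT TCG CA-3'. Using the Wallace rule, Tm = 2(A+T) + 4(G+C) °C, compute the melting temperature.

G=4, T=7, A=4, C=5
So N_AT = 11 and N_GC = 9.
Tm = 2×11 + 4×9 = 58°C

58°C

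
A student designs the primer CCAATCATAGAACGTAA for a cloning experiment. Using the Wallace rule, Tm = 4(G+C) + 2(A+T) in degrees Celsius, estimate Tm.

Base counts: A=8, T=3, G=2, C=4
So N_AT = 11 and N_GC = 6.
Tm = 4·6 + 2·11 = 24 + 22 = 46°C

46°C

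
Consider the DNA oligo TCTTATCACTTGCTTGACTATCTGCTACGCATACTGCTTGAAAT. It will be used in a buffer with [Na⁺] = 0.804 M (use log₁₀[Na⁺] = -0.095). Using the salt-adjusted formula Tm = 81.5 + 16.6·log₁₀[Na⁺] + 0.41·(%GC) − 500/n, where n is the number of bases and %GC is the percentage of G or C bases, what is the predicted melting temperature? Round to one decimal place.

Length n = 44. T=17, G=6, A=10, C=11
G+C = 17, so %GC = 17/44 × 100 = 38.636%
Salt term: 16.6 × (-0.095) = -1.577
GC term: 0.41 × 38.636 = 15.841; length term: −500/44 = −11.364
Tm = 81.5 + (-1.577) + 15.841 − 11.364 = 84.4 → 84.4°C

84.4°C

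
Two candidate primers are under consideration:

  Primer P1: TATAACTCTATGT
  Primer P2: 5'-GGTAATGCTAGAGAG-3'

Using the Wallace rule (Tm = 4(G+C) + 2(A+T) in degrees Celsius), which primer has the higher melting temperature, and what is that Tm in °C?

Primer P1: A+T=10, G+C=3 → Tm = 2(10)+4(3) = 32°C
Primer P2: A+T=8, G+C=7 → Tm = 2(8)+4(7) = 44°C
32°C vs 44°C → primer P2 is higher.

Primer P2, 44°C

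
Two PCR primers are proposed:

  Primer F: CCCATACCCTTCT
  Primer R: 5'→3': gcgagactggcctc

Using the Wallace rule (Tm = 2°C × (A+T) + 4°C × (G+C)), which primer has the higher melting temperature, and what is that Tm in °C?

Primer R, 48°C

Primer F: A+T=6, G+C=7 → Tm = 2(6)+4(7) = 40°C
Primer R: A+T=4, G+C=10 → Tm = 2(4)+4(10) = 48°C
40°C vs 48°C → primer R is higher.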